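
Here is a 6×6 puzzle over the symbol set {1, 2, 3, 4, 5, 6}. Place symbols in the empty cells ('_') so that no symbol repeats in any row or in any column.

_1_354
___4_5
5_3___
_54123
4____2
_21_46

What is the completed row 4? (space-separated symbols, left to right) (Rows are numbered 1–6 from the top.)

(r3,c6) = 1
(r4,c1) = 6

6 5 4 1 2 3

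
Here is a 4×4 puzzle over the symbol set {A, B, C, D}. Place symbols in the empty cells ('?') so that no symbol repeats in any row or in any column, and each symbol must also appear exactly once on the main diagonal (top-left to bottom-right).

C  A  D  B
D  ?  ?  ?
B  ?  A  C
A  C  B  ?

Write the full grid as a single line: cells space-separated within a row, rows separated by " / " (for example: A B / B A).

C A D B / D B C A / B D A C / A C B D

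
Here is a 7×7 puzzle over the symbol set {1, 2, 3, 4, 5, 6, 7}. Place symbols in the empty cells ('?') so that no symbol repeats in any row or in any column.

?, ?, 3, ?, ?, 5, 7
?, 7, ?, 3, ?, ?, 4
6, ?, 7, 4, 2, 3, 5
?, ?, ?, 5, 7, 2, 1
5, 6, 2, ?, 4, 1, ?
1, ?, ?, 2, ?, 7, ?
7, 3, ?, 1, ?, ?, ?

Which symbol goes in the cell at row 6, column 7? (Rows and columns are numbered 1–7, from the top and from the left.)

6

(r1,c4) = 6
(r1,c5) = 1
(r2,c1) = 2
(r2,c6) = 6
(r3,c2) = 1
(r4,c2) = 4
(r4,c3) = 6
(r5,c4) = 7
(r5,c7) = 3
(r6,c2) = 5
(r6,c3) = 4
(r6,c7) = 6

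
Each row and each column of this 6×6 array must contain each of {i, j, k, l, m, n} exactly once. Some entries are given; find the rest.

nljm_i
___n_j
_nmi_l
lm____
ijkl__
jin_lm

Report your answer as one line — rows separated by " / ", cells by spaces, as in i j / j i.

n l j m k i / m k l n i j / k n m i j l / l m i j n k / i j k l m n / j i n k l m

(r1,c5) = k
(r2,c2) = k
(r3,c1) = k
(r3,c5) = j
(r4,c3) = i
(r4,c5) = n
(r4,c6) = k
(r5,c5) = m
(r5,c6) = n
(r6,c4) = k
(r2,c1) = m
(r2,c3) = l
(r2,c5) = i
(r4,c4) = j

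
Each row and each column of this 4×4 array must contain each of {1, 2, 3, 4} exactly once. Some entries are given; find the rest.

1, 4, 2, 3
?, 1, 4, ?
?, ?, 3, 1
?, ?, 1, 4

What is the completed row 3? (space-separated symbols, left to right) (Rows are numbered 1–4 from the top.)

4 2 3 1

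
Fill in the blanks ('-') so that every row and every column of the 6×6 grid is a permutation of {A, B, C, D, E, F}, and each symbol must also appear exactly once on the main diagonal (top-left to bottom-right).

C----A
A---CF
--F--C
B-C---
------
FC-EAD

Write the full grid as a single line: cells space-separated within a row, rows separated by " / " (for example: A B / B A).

At row 4, column 4: row 4 has {B,C}; column 4 has {E}; the diagonal has {C,D,F}; that leaves A.
At row 4, column 6: row 4 has {A,B,C}; column 6 has {A,C,D,F}; that leaves E.
At row 5, column 6: row 5 is empty so far; column 6 has {A,C,D,E,F}; that leaves B.
At row 6, column 3: row 6 has {A,C,D,E,F}; column 3 has {C,F}; that leaves B.
At row 5, column 5: row 5 has {B}; column 5 has {A,C}; the diagonal has {A,C,D,F}; that leaves E.
At row 2, column 2: row 2 has {A,C,F}; column 2 has {C}; the diagonal has {A,C,D,E,F}; that leaves B.
At row 2, column 4: row 2 has {A,B,C,F}; column 4 has {A,E}; that leaves D.
At row 3, column 4: row 3 has {C,F}; column 4 has {A,D,E}; that leaves B.
At row 3, column 5: row 3 has {B,C,F}; column 5 has {A,C,E}; that leaves D.
At row 4, column 5: row 4 has {A,B,C,E}; column 5 has {A,C,D,E}; that leaves F.
At row 5, column 1: row 5 has {B,E}; column 1 has {A,B,C,F}; that leaves D.
At row 5, column 3: row 5 has {B,D,E}; column 3 has {B,C,F}; that leaves A.
At row 1, column 4: row 1 has {A,C}; column 4 has {A,B,D,E}; that leaves F.
At row 1, column 5: row 1 has {A,C,F}; column 5 has {A,C,D,E,F}; that leaves B.
At row 2, column 3: row 2 has {A,B,C,D,F}; column 3 has {A,B,C,F}; that leaves E.
At row 3, column 1: row 3 has {B,C,D,F}; column 1 has {A,B,C,D,F}; that leaves E.
At row 3, column 2: row 3 has {B,C,D,E,F}; column 2 has {B,C}; that leaves A.
At row 4, column 2: row 4 has {A,B,C,E,F}; column 2 has {A,B,C}; that leaves D.
At row 5, column 2: row 5 has {A,B,D,E}; column 2 has {A,B,C,D}; that leaves F.
At row 5, column 4: row 5 has {A,B,D,E,F}; column 4 has {A,B,D,E,F}; that leaves C.
At row 1, column 2: row 1 has {A,B,C,F}; column 2 has {A,B,C,D,F}; that leaves E.
At row 1, column 3: row 1 has {A,B,C,E,F}; column 3 has {A,B,C,E,F}; that leaves D.

C E D F B A / A B E D C F / E A F B D C / B D C A F E / D F A C E B / F C B E A D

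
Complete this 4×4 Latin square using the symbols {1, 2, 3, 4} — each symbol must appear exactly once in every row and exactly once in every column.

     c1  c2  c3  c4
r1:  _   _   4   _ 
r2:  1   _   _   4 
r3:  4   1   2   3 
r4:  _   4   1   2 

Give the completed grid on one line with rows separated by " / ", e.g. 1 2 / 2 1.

2 3 4 1 / 1 2 3 4 / 4 1 2 3 / 3 4 1 2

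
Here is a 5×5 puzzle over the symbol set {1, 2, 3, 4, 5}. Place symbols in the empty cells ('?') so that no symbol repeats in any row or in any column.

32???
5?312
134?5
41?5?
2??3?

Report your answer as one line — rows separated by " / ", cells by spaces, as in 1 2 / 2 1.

3 2 5 4 1 / 5 4 3 1 2 / 1 3 4 2 5 / 4 1 2 5 3 / 2 5 1 3 4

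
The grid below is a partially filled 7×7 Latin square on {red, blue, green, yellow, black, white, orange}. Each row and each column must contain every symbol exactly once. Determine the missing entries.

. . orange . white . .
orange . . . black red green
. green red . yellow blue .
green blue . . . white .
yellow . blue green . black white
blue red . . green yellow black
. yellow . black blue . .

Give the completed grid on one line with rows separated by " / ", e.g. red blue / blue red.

red black orange yellow white green blue / orange white yellow blue black red green / black green red white yellow blue orange / green blue black red orange white yellow / yellow orange blue green red black white / blue red white orange green yellow black / white yellow green black blue orange red

(r1,c2): row 1 has {white,orange}; column 2 has {red,blue,green,yellow}, so it must be black.
(r1,c6): row 1 has {black,white,orange}; column 6 has {red,blue,yellow,black,white}, so it must be green.
(r2,c2): row 2 has {red,green,black,orange}; column 2 has {red,blue,green,yellow,black}, so it must be white.
(r2,c3): row 2 has {red,green,black,white,orange}; column 3 has {red,blue,orange}, so it must be yellow.
(r2,c4): row 2 has {red,green,yellow,black,white,orange}; column 4 has {green,black}, so it must be blue.
(r3,c7): row 3 has {red,blue,green,yellow}; column 7 has {green,black,white}, so it must be orange.
(r4,c3): row 4 has {blue,green,white}; column 3 has {red,blue,yellow,orange}, so it must be black.
(r5,c2): row 5 has {blue,green,yellow,black,white}; column 2 has {red,blue,green,yellow,black,white}, so it must be orange.
(r5,c5): row 5 has {blue,green,yellow,black,white,orange}; column 5 has {blue,green,yellow,black,white}, so it must be red.
(r6,c3): row 6 has {red,blue,green,yellow,black}; column 3 has {red,blue,yellow,black,orange}, so it must be white.
(r6,c4): row 6 has {red,blue,green,yellow,black,white}; column 4 has {blue,green,black}, so it must be orange.
(r7,c3): row 7 has {blue,yellow,black}; column 3 has {red,blue,yellow,black,white,orange}, so it must be green.
(r7,c6): row 7 has {blue,green,yellow,black}; column 6 has {red,blue,green,yellow,black,white}, so it must be orange.
(r7,c7): row 7 has {blue,green,yellow,black,orange}; column 7 has {green,black,white,orange}, so it must be red.
(r1,c1): row 1 has {green,black,white,orange}; column 1 has {blue,green,yellow,orange}, so it must be red.
(r1,c4): row 1 has {red,green,black,white,orange}; column 4 has {blue,green,black,orange}, so it must be yellow.
(r1,c7): row 1 has {red,green,yellow,black,white,orange}; column 7 has {red,green,black,white,orange}, so it must be blue.
(r3,c4): row 3 has {red,blue,green,yellow,orange}; column 4 has {blue,green,yellow,black,orange}, so it must be white.
(r4,c4): row 4 has {blue,green,black,white}; column 4 has {blue,green,yellow,black,white,orange}, so it must be red.
(r4,c5): row 4 has {red,blue,green,black,white}; column 5 has {red,blue,green,yellow,black,white}, so it must be orange.
(r4,c7): row 4 has {red,blue,green,black,white,orange}; column 7 has {red,blue,green,black,white,orange}, so it must be yellow.
(r7,c1): row 7 has {red,blue,green,yellow,black,orange}; column 1 has {red,blue,green,yellow,orange}, so it must be white.
(r3,c1): row 3 has {red,blue,green,yellow,white,orange}; column 1 has {red,blue,green,yellow,white,orange}, so it must be black.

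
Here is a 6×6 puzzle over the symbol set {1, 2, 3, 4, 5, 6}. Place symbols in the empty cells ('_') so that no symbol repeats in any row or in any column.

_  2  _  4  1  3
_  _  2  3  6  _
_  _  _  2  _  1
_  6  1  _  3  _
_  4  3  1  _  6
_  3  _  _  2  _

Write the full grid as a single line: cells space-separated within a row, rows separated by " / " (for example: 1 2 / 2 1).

6 2 5 4 1 3 / 5 1 2 3 6 4 / 3 5 6 2 4 1 / 4 6 1 5 3 2 / 2 4 3 1 5 6 / 1 3 4 6 2 5

(r3,c2) = 5
(r3,c5) = 4
(r4,c4) = 5
(r5,c5) = 5
(r6,c4) = 6
(r2,c2) = 1
(r3,c3) = 6
(r5,c1) = 2
(r1,c3) = 5
(r3,c1) = 3
(r4,c1) = 4
(r4,c6) = 2
(r6,c3) = 4
(r6,c6) = 5
(r1,c1) = 6
(r2,c1) = 5
(r2,c6) = 4
(r6,c1) = 1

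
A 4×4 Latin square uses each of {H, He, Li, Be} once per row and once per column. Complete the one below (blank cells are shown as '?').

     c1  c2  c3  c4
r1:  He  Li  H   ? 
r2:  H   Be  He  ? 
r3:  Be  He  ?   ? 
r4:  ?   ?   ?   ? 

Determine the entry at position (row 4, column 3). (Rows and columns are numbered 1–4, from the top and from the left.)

(r1,c4): row 1 has {H,He,Li}; column 4 is empty so far, so it must be Be.
(r2,c4): row 2 has {H,He,Be}; column 4 has {Be}, so it must be Li.
(r3,c3): row 3 has {He,Be}; column 3 has {H,He}, so it must be Li.
(r3,c4): row 3 has {He,Li,Be}; column 4 has {Li,Be}, so it must be H.
(r4,c1): row 4 is empty so far; column 1 has {H,He,Be}, so it must be Li.
(r4,c2): row 4 has {Li}; column 2 has {He,Li,Be}, so it must be H.
(r4,c3): row 4 has {H,Li}; column 3 has {H,He,Li}, so it must be Be.

Be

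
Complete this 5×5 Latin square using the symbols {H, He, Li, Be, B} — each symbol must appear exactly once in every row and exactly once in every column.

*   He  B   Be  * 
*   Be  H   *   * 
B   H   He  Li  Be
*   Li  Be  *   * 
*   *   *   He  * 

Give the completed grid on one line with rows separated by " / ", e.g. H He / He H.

H He B Be Li / Li Be H B He / B H He Li Be / He Li Be H B / Be B Li He H

(r2,c4) = B
(r4,c4) = H
(r5,c2) = B
(r5,c3) = Li
(r5,c5) = H
(r1,c5) = Li
(r2,c5) = He
(r4,c1) = He
(r4,c5) = B
(r5,c1) = Be
(r1,c1) = H
(r2,c1) = Li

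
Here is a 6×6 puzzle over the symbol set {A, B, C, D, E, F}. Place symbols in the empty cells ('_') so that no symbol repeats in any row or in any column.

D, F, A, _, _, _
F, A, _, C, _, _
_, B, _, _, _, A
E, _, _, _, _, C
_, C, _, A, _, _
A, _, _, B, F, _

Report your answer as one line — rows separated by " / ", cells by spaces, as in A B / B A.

D F A E C B / F A D C B E / C B F D E A / E D B F A C / B C E A D F / A E C B F D

(r1,c4): row 1 has {A,D,F}; column 4 has {A,B,C}, so it must be E.
(r1,c6): row 1 has {A,D,E,F}; column 6 has {A,C}, so it must be B.
(r3,c1): row 3 has {A,B}; column 1 has {A,D,E,F}, so it must be C.
(r4,c2): row 4 has {C,E}; column 2 has {A,B,C,F}, so it must be D.
(r4,c4): row 4 has {C,D,E}; column 4 has {A,B,C,E}, so it must be F.
(r5,c1): row 5 has {A,C}; column 1 has {A,C,D,E,F}, so it must be B.
(r6,c2): row 6 has {A,B,F}; column 2 has {A,B,C,D,F}, so it must be E.
(r6,c6): row 6 has {A,B,E,F}; column 6 has {A,B,C}, so it must be D.
(r1,c5): row 1 has {A,B,D,E,F}; column 5 has {F}, so it must be C.
(r2,c6): row 2 has {A,C,F}; column 6 has {A,B,C,D}, so it must be E.
(r3,c4): row 3 has {A,B,C}; column 4 has {A,B,C,E,F}, so it must be D.
(r3,c5): row 3 has {A,B,C,D}; column 5 has {C,F}, so it must be E.
(r4,c3): row 4 has {C,D,E,F}; column 3 has {A}, so it must be B.
(r4,c5): row 4 has {B,C,D,E,F}; column 5 has {C,E,F}, so it must be A.
(r5,c5): row 5 has {A,B,C}; column 5 has {A,C,E,F}, so it must be D.
(r5,c6): row 5 has {A,B,C,D}; column 6 has {A,B,C,D,E}, so it must be F.
(r6,c3): row 6 has {A,B,D,E,F}; column 3 has {A,B}, so it must be C.
(r2,c3): row 2 has {A,C,E,F}; column 3 has {A,B,C}, so it must be D.
(r2,c5): row 2 has {A,C,D,E,F}; column 5 has {A,C,D,E,F}, so it must be B.
(r3,c3): row 3 has {A,B,C,D,E}; column 3 has {A,B,C,D}, so it must be F.
(r5,c3): row 5 has {A,B,C,D,F}; column 3 has {A,B,C,D,F}, so it must be E.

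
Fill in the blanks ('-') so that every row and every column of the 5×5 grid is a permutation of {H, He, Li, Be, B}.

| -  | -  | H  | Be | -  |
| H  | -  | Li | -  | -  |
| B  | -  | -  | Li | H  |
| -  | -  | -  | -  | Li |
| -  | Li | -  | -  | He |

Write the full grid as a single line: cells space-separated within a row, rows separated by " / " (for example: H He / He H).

Li He H Be B / H B Li He Be / B Be He Li H / He H Be B Li / Be Li B H He

(r1,c5) = B
(r2,c5) = Be
(r5,c1) = Be
(r5,c3) = B
(r5,c4) = H
(r1,c2) = He
(r2,c2) = B
(r2,c4) = He
(r3,c2) = Be
(r3,c3) = He
(r4,c1) = He
(r4,c2) = H
(r4,c3) = Be
(r4,c4) = B
(r1,c1) = Li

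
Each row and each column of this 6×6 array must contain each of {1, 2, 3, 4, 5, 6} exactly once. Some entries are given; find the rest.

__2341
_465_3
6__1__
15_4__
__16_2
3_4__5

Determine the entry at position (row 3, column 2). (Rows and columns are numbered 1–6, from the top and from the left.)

2

(r1,c1) = 5
(r1,c2) = 6
(r2,c1) = 2
(r2,c5) = 1
(r3,c6) = 4
(r4,c3) = 3
(r4,c6) = 6
(r5,c1) = 4
(r5,c2) = 3
(r5,c5) = 5
(r6,c4) = 2
(r6,c5) = 6
(r3,c2) = 2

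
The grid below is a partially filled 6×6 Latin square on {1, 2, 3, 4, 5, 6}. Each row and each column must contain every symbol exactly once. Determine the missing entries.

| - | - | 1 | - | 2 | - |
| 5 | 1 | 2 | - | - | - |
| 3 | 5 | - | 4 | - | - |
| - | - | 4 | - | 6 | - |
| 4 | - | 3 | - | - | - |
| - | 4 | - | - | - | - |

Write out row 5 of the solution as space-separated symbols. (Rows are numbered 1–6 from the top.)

row 1 has {1,2}; column 1 has {3,4,5} — only 6 is left for (r1,c1).
row 1 has {1,2,6}; column 2 has {1,4,5} — only 3 is left for (r1,c2).
row 1 has {1,2,3,6}; column 4 has {4} — only 5 is left for (r1,c4).
row 1 has {1,2,3,5,6}; column 6 is empty so far — only 4 is left for (r1,c6).
row 3 has {3,4,5}; column 3 has {1,2,3,4} — only 6 is left for (r3,c3).
row 3 has {3,4,5,6}; column 5 has {2,6} — only 1 is left for (r3,c5).
row 3 has {1,3,4,5,6}; column 6 has {4} — only 2 is left for (r3,c6).
row 4 has {4,6}; column 2 has {1,3,4,5} — only 2 is left for (r4,c2).
row 5 has {3,4}; column 2 has {1,2,3,4,5} — only 6 is left for (r5,c2).
row 5 has {3,4,6}; column 5 has {1,2,6} — only 5 is left for (r5,c5).
row 5 has {3,4,5,6}; column 6 has {2,4} — only 1 is left for (r5,c6).
row 6 has {4}; column 3 has {1,2,3,4,6} — only 5 is left for (r6,c3).
row 6 has {4,5}; column 5 has {1,2,5,6} — only 3 is left for (r6,c5).
row 6 has {3,4,5}; column 6 has {1,2,4} — only 6 is left for (r6,c6).
row 2 has {1,2,5}; column 5 has {1,2,3,5,6} — only 4 is left for (r2,c5).
row 2 has {1,2,4,5}; column 6 has {1,2,4,6} — only 3 is left for (r2,c6).
row 4 has {2,4,6}; column 1 has {3,4,5,6} — only 1 is left for (r4,c1).
row 4 has {1,2,4,6}; column 4 has {4,5} — only 3 is left for (r4,c4).
row 4 has {1,2,3,4,6}; column 6 has {1,2,3,4,6} — only 5 is left for (r4,c6).
row 5 has {1,3,4,5,6}; column 4 has {3,4,5} — only 2 is left for (r5,c4).

4 6 3 2 5 1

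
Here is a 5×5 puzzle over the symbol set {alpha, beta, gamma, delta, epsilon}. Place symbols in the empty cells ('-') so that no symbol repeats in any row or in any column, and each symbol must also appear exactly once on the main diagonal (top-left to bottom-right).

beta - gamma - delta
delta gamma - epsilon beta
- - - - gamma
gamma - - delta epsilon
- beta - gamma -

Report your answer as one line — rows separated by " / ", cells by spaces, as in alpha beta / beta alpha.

beta epsilon gamma alpha delta / delta gamma alpha epsilon beta / alpha delta epsilon beta gamma / gamma alpha beta delta epsilon / epsilon beta delta gamma alpha

Cell (r1,c4): row 1 has {beta,gamma,delta}; column 4 has {gamma,delta,epsilon} → alpha.
Cell (r2,c3): row 2 has {beta,gamma,delta,epsilon}; column 3 has {gamma} → alpha.
Cell (r3,c3): row 3 has {gamma}; column 3 has {alpha,gamma}; the diagonal has {beta,gamma,delta} → epsilon.
Cell (r3,c4): row 3 has {gamma,epsilon}; column 4 has {alpha,gamma,delta,epsilon} → beta.
Cell (r4,c2): row 4 has {gamma,delta,epsilon}; column 2 has {beta,gamma} → alpha.
Cell (r4,c3): row 4 has {alpha,gamma,delta,epsilon}; column 3 has {alpha,gamma,epsilon} → beta.
Cell (r5,c3): row 5 has {beta,gamma}; column 3 has {alpha,beta,gamma,epsilon} → delta.
Cell (r5,c5): row 5 has {beta,gamma,delta}; column 5 has {beta,gamma,delta,epsilon}; the diagonal has {beta,gamma,delta,epsilon} → alpha.
Cell (r1,c2): row 1 has {alpha,beta,gamma,delta}; column 2 has {alpha,beta,gamma} → epsilon.
Cell (r3,c1): row 3 has {beta,gamma,epsilon}; column 1 has {beta,gamma,delta} → alpha.
Cell (r3,c2): row 3 has {alpha,beta,gamma,epsilon}; column 2 has {alpha,beta,gamma,epsilon} → delta.
Cell (r5,c1): row 5 has {alpha,beta,gamma,delta}; column 1 has {alpha,beta,gamma,delta} → epsilon.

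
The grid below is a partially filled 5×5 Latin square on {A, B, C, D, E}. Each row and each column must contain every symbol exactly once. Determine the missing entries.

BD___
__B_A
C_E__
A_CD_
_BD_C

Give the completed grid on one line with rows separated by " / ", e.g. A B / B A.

B D A C E / D C B E A / C A E B D / A E C D B / E B D A C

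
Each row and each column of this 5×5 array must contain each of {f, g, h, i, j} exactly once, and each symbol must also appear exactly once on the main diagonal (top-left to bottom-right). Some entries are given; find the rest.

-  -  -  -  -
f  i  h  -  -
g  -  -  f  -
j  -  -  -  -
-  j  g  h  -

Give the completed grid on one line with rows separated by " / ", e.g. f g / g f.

h g f i j / f i h j g / g h j f i / j f i g h / i j g h f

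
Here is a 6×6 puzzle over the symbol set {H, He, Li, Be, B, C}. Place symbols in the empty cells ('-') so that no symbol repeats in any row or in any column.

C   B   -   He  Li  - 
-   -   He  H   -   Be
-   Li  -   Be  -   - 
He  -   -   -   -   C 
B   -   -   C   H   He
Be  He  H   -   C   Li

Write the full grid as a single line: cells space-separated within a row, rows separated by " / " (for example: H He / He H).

C B Be He Li H / Li C He H B Be / H Li C Be He B / He H B Li Be C / B Be Li C H He / Be He H B C Li

(r1,c3) = Be
(r1,c6) = H
(r2,c1) = Li
(r2,c2) = C
(r2,c5) = B
(r3,c1) = H
(r3,c5) = He
(r3,c6) = B
(r4,c5) = Be
(r5,c2) = Be
(r5,c3) = Li
(r6,c4) = B
(r3,c3) = C
(r4,c2) = H
(r4,c3) = B
(r4,c4) = Li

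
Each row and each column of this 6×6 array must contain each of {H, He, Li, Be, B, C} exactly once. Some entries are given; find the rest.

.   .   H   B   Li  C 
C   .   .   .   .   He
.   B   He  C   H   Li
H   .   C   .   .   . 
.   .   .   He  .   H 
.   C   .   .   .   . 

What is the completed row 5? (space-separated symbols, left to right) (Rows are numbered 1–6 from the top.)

B Li Be He C H

(r3,c1): row 3 has {H,He,Li,B,C}; column 1 has {H,C}, so it must be Be.
(r1,c1): row 1 has {H,Li,B,C}; column 1 has {H,Be,C}, so it must be He.
(r1,c2): row 1 has {H,He,Li,B,C}; column 2 has {B,C}, so it must be Be.
(r5,c2): row 5 has {H,He}; column 2 has {Be,B,C}, so it must be Li.
(r2,c2): row 2 has {He,C}; column 2 has {Li,Be,B,C}, so it must be H.
(r4,c2): row 4 has {H,C}; column 2 has {H,Li,Be,B,C}, so it must be He.
(r5,c1): row 5 has {H,He,Li}; column 1 has {H,He,Be,C}, so it must be B.
(r5,c3): row 5 has {H,He,Li,B}; column 3 has {H,He,C}, so it must be Be.
(r5,c5): row 5 has {H,He,Li,Be,B}; column 5 has {H,Li}, so it must be C.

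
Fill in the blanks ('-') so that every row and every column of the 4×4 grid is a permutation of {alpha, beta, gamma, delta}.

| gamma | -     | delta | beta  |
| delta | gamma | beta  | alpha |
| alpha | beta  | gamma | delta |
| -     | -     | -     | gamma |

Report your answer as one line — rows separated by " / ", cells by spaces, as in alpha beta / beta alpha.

gamma alpha delta beta / delta gamma beta alpha / alpha beta gamma delta / beta delta alpha gamma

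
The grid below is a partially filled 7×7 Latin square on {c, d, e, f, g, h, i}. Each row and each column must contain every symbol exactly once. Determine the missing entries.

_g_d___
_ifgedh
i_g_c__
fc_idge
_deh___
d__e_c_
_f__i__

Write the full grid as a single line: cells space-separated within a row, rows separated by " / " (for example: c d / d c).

Cell (r2,c1): row 2 has {d,e,f,g,h,i}; column 1 has {d,f,i} → c.
Cell (r3,c4): row 3 has {c,g,i}; column 4 has {d,e,g,h,i} → f.
Cell (r3,c7): row 3 has {c,f,g,i}; column 7 has {e,h} → d.
Cell (r4,c3): row 4 has {c,d,e,f,g,i}; column 3 has {e,f,g} → h.
Cell (r5,c1): row 5 has {d,e,h}; column 1 has {c,d,f,i} → g.
Cell (r5,c5): row 5 has {d,e,g,h}; column 5 has {c,d,e,i} → f.
Cell (r5,c6): row 5 has {d,e,f,g,h}; column 6 has {c,d,g} → i.
Cell (r5,c7): row 5 has {d,e,f,g,h,i}; column 7 has {d,e,h} → c.
Cell (r6,c2): row 6 has {c,d,e}; column 2 has {c,d,f,g,i} → h.
Cell (r6,c3): row 6 has {c,d,e,h}; column 3 has {e,f,g,h} → i.
Cell (r6,c5): row 6 has {c,d,e,h,i}; column 5 has {c,d,e,f,i} → g.
Cell (r6,c7): row 6 has {c,d,e,g,h,i}; column 7 has {c,d,e,h} → f.
Cell (r7,c4): row 7 has {f,i}; column 4 has {d,e,f,g,h,i} → c.
Cell (r7,c7): row 7 has {c,f,i}; column 7 has {c,d,e,f,h} → g.
Cell (r1,c3): row 1 has {d,g}; column 3 has {e,f,g,h,i} → c.
Cell (r1,c5): row 1 has {c,d,g}; column 5 has {c,d,e,f,g,i} → h.
Cell (r1,c7): row 1 has {c,d,g,h}; column 7 has {c,d,e,f,g,h} → i.
Cell (r3,c2): row 3 has {c,d,f,g,i}; column 2 has {c,d,f,g,h,i} → e.
Cell (r3,c6): row 3 has {c,d,e,f,g,i}; column 6 has {c,d,g,i} → h.
Cell (r7,c3): row 7 has {c,f,g,i}; column 3 has {c,e,f,g,h,i} → d.
Cell (r7,c6): row 7 has {c,d,f,g,i}; column 6 has {c,d,g,h,i} → e.
Cell (r1,c1): row 1 has {c,d,g,h,i}; column 1 has {c,d,f,g,i} → e.
Cell (r1,c6): row 1 has {c,d,e,g,h,i}; column 6 has {c,d,e,g,h,i} → f.
Cell (r7,c1): row 7 has {c,d,e,f,g,i}; column 1 has {c,d,e,f,g,i} → h.

e g c d h f i / c i f g e d h / i e g f c h d / f c h i d g e / g d e h f i c / d h i e g c f / h f d c i e g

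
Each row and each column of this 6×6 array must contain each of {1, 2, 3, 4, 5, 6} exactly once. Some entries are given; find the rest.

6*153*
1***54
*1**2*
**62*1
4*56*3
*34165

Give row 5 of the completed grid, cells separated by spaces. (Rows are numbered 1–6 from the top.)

4 2 5 6 1 3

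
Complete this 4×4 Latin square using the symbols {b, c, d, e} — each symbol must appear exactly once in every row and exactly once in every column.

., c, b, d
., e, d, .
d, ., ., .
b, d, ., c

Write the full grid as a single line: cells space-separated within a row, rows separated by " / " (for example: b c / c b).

e c b d / c e d b / d b c e / b d e c

(r1,c1): row 1 has {b,c,d}; column 1 has {b,d}, so it must be e.
(r2,c1): row 2 has {d,e}; column 1 has {b,d,e}, so it must be c.
(r2,c4): row 2 has {c,d,e}; column 4 has {c,d}, so it must be b.
(r3,c2): row 3 has {d}; column 2 has {c,d,e}, so it must be b.
(r3,c4): row 3 has {b,d}; column 4 has {b,c,d}, so it must be e.
(r4,c3): row 4 has {b,c,d}; column 3 has {b,d}, so it must be e.
(r3,c3): row 3 has {b,d,e}; column 3 has {b,d,e}, so it must be c.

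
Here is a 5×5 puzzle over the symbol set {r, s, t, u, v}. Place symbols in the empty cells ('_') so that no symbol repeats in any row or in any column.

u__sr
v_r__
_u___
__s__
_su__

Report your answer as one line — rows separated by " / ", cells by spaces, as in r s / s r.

(r2,c2) = t
(r2,c4) = u
(r2,c5) = s
(r1,c2) = v
(r1,c3) = t
(r3,c3) = v
(r3,c5) = t
(r4,c2) = r
(r5,c5) = v
(r3,c4) = r
(r4,c1) = t
(r4,c4) = v
(r4,c5) = u
(r5,c1) = r
(r5,c4) = t
(r3,c1) = s

u v t s r / v t r u s / s u v r t / t r s v u / r s u t v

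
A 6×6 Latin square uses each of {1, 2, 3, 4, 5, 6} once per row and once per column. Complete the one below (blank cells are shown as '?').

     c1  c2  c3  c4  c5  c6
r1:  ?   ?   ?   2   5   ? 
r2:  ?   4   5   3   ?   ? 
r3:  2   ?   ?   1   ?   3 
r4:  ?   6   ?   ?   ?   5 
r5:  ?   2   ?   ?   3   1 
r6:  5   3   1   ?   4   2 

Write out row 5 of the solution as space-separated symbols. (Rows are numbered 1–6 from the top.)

4 2 6 5 3 1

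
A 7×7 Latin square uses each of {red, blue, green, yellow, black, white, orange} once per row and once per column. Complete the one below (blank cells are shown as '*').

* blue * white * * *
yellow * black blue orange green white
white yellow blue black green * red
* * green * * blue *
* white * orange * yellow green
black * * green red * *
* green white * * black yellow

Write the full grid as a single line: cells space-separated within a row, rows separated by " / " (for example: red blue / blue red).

green blue orange white yellow red black / yellow red black blue orange green white / white yellow blue black green orange red / red black green yellow white blue orange / blue white red orange black yellow green / black orange yellow green red white blue / orange green white red blue black yellow

(r2,c2) = red
(r3,c6) = orange
(r5,c3) = red
(r6,c2) = orange
(r6,c3) = yellow
(r6,c6) = white
(r6,c7) = blue
(r7,c4) = red
(r7,c5) = blue
(r1,c3) = orange
(r1,c6) = red
(r1,c7) = black
(r4,c2) = black
(r4,c4) = yellow
(r4,c5) = white
(r4,c7) = orange
(r5,c1) = blue
(r5,c5) = black
(r7,c1) = orange
(r1,c1) = green
(r1,c5) = yellow
(r4,c1) = red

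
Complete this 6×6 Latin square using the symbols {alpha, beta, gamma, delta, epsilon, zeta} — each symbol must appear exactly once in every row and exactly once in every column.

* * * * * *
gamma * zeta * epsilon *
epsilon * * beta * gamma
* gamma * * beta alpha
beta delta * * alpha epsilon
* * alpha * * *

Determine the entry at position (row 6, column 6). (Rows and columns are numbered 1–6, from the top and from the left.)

beta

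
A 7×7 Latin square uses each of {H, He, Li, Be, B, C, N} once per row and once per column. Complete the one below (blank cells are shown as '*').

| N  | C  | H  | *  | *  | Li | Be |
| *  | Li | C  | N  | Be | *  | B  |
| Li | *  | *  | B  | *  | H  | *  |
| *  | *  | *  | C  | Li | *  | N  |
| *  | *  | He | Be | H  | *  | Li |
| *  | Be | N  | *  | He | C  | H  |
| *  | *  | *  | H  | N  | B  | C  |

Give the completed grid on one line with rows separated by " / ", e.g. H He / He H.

N C H He B Li Be / H Li C N Be He B / Li N Be B C H He / He H B C Li Be N / C B He Be H N Li / B Be N Li He C H / Be He Li H N B C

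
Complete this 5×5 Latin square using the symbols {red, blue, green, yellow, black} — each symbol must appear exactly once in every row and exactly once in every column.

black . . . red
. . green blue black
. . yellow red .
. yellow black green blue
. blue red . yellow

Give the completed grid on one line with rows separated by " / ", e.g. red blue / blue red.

row 1 has {red,black}; column 2 has {blue,yellow} — only green is left for (r1,c2).
row 1 has {red,green,black}; column 3 has {red,green,yellow,black} — only blue is left for (r1,c3).
row 1 has {red,blue,green,black}; column 4 has {red,blue,green} — only yellow is left for (r1,c4).
row 2 has {blue,green,black}; column 2 has {blue,green,yellow} — only red is left for (r2,c2).
row 3 has {red,yellow}; column 2 has {red,blue,green,yellow} — only black is left for (r3,c2).
row 3 has {red,yellow,black}; column 5 has {red,blue,yellow,black} — only green is left for (r3,c5).
row 4 has {blue,green,yellow,black}; column 1 has {black} — only red is left for (r4,c1).
row 5 has {red,blue,yellow}; column 1 has {red,black} — only green is left for (r5,c1).
row 5 has {red,blue,green,yellow}; column 4 has {red,blue,green,yellow} — only black is left for (r5,c4).
row 2 has {red,blue,green,black}; column 1 has {red,green,black} — only yellow is left for (r2,c1).
row 3 has {red,green,yellow,black}; column 1 has {red,green,yellow,black} — only blue is left for (r3,c1).

black green blue yellow red / yellow red green blue black / blue black yellow red green / red yellow black green blue / green blue red black yellow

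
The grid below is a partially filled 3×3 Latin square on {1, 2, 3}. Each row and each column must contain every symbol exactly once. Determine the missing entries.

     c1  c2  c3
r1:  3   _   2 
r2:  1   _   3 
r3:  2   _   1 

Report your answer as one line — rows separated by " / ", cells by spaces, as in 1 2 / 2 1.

3 1 2 / 1 2 3 / 2 3 1

(r1,c2) = 1
(r2,c2) = 2
(r3,c2) = 3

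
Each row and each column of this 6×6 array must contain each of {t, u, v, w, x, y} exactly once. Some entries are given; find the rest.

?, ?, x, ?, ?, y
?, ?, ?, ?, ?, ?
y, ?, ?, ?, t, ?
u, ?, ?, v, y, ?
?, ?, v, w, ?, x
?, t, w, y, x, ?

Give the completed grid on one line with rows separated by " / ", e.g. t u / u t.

At row 3, column 3: row 3 has {t,y}; column 3 has {v,w,x}; that leaves u.
At row 3, column 4: row 3 has {t,u,y}; column 4 has {v,w,y}; that leaves x.
At row 4, column 3: row 4 has {u,v,y}; column 3 has {u,v,w,x}; that leaves t.
At row 4, column 6: row 4 has {t,u,v,y}; column 6 has {x,y}; that leaves w.
At row 5, column 1: row 5 has {v,w,x}; column 1 has {u,y}; that leaves t.
At row 5, column 5: row 5 has {t,v,w,x}; column 5 has {t,x,y}; that leaves u.
At row 6, column 1: row 6 has {t,w,x,y}; column 1 has {t,u,y}; that leaves v.
At row 6, column 6: row 6 has {t,v,w,x,y}; column 6 has {w,x,y}; that leaves u.
At row 1, column 1: row 1 has {x,y}; column 1 has {t,u,v,y}; that leaves w.
At row 1, column 5: row 1 has {w,x,y}; column 5 has {t,u,x,y}; that leaves v.
At row 2, column 1: row 2 is empty so far; column 1 has {t,u,v,w,y}; that leaves x.
At row 2, column 3: row 2 has {x}; column 3 has {t,u,v,w,x}; that leaves y.
At row 2, column 5: row 2 has {x,y}; column 5 has {t,u,v,x,y}; that leaves w.
At row 3, column 6: row 3 has {t,u,x,y}; column 6 has {u,w,x,y}; that leaves v.
At row 4, column 2: row 4 has {t,u,v,w,y}; column 2 has {t}; that leaves x.
At row 5, column 2: row 5 has {t,u,v,w,x}; column 2 has {t,x}; that leaves y.
At row 1, column 2: row 1 has {v,w,x,y}; column 2 has {t,x,y}; that leaves u.
At row 1, column 4: row 1 has {u,v,w,x,y}; column 4 has {v,w,x,y}; that leaves t.
At row 2, column 2: row 2 has {w,x,y}; column 2 has {t,u,x,y}; that leaves v.
At row 2, column 4: row 2 has {v,w,x,y}; column 4 has {t,v,w,x,y}; that leaves u.
At row 2, column 6: row 2 has {u,v,w,x,y}; column 6 has {u,v,w,x,y}; that leaves t.
At row 3, column 2: row 3 has {t,u,v,x,y}; column 2 has {t,u,v,x,y}; that leaves w.

w u x t v y / x v y u w t / y w u x t v / u x t v y w / t y v w u x / v t w y x u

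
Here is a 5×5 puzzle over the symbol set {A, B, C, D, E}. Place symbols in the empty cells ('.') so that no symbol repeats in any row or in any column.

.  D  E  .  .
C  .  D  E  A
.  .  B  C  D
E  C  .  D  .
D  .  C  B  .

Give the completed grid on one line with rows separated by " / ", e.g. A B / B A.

B D E A C / C B D E A / A E B C D / E C A D B / D A C B E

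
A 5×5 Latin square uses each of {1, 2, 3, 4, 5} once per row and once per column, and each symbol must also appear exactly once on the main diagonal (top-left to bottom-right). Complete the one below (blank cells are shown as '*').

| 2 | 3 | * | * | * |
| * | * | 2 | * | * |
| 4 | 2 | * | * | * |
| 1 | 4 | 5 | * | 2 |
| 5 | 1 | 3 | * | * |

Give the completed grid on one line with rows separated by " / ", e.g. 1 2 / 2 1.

2 3 4 1 5 / 3 5 2 4 1 / 4 2 1 5 3 / 1 4 5 3 2 / 5 1 3 2 4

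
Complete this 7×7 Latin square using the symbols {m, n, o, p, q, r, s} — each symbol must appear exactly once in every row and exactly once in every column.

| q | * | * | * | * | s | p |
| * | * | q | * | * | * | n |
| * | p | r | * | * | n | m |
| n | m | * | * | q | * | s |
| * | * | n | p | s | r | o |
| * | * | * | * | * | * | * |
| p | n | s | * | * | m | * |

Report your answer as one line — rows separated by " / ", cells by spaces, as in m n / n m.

q r o m n s p / r o q s m p n / s p r q o n m / n m p r q o s / m q n p s r o / o s m n p q r / p n s o r m q

(r3,c5): row 3 has {m,n,p,r}; column 5 has {q,s}, so it must be o.
(r5,c1): row 5 has {n,o,p,r,s}; column 1 has {n,p,q}, so it must be m.
(r5,c2): row 5 has {m,n,o,p,r,s}; column 2 has {m,n,p}, so it must be q.
(r7,c5): row 7 has {m,n,p,s}; column 5 has {o,q,s}, so it must be r.
(r7,c7): row 7 has {m,n,p,r,s}; column 7 has {m,n,o,p,s}, so it must be q.
(r3,c1): row 3 has {m,n,o,p,r}; column 1 has {m,n,p,q}, so it must be s.
(r3,c4): row 3 has {m,n,o,p,r,s}; column 4 has {p}, so it must be q.
(r6,c7): row 6 is empty so far; column 7 has {m,n,o,p,q,s}, so it must be r.
(r7,c4): row 7 has {m,n,p,q,r,s}; column 4 has {p,q}, so it must be o.
(r4,c4): row 4 has {m,n,q,s}; column 4 has {o,p,q}, so it must be r.
(r6,c1): row 6 has {r}; column 1 has {m,n,p,q,s}, so it must be o.
(r6,c2): row 6 has {o,r}; column 2 has {m,n,p,q}, so it must be s.
(r2,c1): row 2 has {n,q}; column 1 has {m,n,o,p,q,s}, so it must be r.
(r2,c2): row 2 has {n,q,r}; column 2 has {m,n,p,q,s}, so it must be o.
(r2,c6): row 2 has {n,o,q,r}; column 6 has {m,n,r,s}, so it must be p.
(r4,c6): row 4 has {m,n,q,r,s}; column 6 has {m,n,p,r,s}, so it must be o.
(r6,c6): row 6 has {o,r,s}; column 6 has {m,n,o,p,r,s}, so it must be q.
(r1,c2): row 1 has {p,q,s}; column 2 has {m,n,o,p,q,s}, so it must be r.
(r2,c5): row 2 has {n,o,p,q,r}; column 5 has {o,q,r,s}, so it must be m.
(r4,c3): row 4 has {m,n,o,q,r,s}; column 3 has {n,q,r,s}, so it must be p.
(r6,c3): row 6 has {o,q,r,s}; column 3 has {n,p,q,r,s}, so it must be m.
(r6,c4): row 6 has {m,o,q,r,s}; column 4 has {o,p,q,r}, so it must be n.
(r6,c5): row 6 has {m,n,o,q,r,s}; column 5 has {m,o,q,r,s}, so it must be p.
(r1,c3): row 1 has {p,q,r,s}; column 3 has {m,n,p,q,r,s}, so it must be o.
(r1,c4): row 1 has {o,p,q,r,s}; column 4 has {n,o,p,q,r}, so it must be m.
(r1,c5): row 1 has {m,o,p,q,r,s}; column 5 has {m,o,p,q,r,s}, so it must be n.
(r2,c4): row 2 has {m,n,o,p,q,r}; column 4 has {m,n,o,p,q,r}, so it must be s.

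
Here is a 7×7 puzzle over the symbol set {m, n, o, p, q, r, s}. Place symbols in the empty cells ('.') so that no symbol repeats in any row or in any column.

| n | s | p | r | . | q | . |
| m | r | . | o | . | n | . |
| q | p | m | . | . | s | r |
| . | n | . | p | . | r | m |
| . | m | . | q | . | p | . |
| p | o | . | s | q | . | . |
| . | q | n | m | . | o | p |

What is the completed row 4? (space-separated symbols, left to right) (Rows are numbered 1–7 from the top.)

o n q p s r m

Cell (r1,c7): row 1 has {n,p,q,r,s}; column 7 has {m,p,r} → o.
Cell (r3,c4): row 3 has {m,p,q,r,s}; column 4 has {m,o,p,q,r,s} → n.
Cell (r3,c5): row 3 has {m,n,p,q,r,s}; column 5 has {q} → o.
Cell (r4,c5): row 4 has {m,n,p,r}; column 5 has {o,q} → s.
Cell (r6,c3): row 6 has {o,p,q,s}; column 3 has {m,n,p} → r.
Cell (r6,c6): row 6 has {o,p,q,r,s}; column 6 has {n,o,p,q,r,s} → m.
Cell (r6,c7): row 6 has {m,o,p,q,r,s}; column 7 has {m,o,p,r} → n.
Cell (r7,c5): row 7 has {m,n,o,p,q}; column 5 has {o,q,s} → r.
Cell (r1,c5): row 1 has {n,o,p,q,r,s}; column 5 has {o,q,r,s} → m.
Cell (r2,c5): row 2 has {m,n,o,r}; column 5 has {m,o,q,r,s} → p.
Cell (r4,c1): row 4 has {m,n,p,r,s}; column 1 has {m,n,p,q} → o.
Cell (r4,c3): row 4 has {m,n,o,p,r,s}; column 3 has {m,n,p,r} → q.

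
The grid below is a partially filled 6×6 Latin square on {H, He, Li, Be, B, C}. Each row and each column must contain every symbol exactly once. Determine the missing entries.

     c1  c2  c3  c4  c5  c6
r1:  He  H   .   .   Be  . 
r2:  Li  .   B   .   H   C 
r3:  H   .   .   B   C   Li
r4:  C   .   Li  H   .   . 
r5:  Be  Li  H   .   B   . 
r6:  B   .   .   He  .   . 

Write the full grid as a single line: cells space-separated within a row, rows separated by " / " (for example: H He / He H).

(r1,c3) = C
(r1,c4) = Li
(r1,c6) = B
(r2,c4) = Be
(r4,c5) = He
(r4,c6) = Be
(r5,c4) = C
(r5,c6) = He
(r6,c3) = Be
(r6,c5) = Li
(r6,c6) = H
(r2,c2) = He
(r3,c2) = Be
(r3,c3) = He
(r4,c2) = B
(r6,c2) = C

He H C Li Be B / Li He B Be H C / H Be He B C Li / C B Li H He Be / Be Li H C B He / B C Be He Li H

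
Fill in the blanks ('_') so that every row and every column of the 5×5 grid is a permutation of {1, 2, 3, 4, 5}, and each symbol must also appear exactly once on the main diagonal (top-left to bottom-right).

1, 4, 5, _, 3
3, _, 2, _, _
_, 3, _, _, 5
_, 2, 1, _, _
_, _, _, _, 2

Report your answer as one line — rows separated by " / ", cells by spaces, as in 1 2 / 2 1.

1 4 5 2 3 / 3 5 2 4 1 / 2 3 4 1 5 / 5 2 1 3 4 / 4 1 3 5 2

Cell (r1,c4): row 1 has {1,3,4,5}; column 4 is empty so far → 2.
Cell (r2,c2): row 2 has {2,3}; column 2 has {2,3,4}; the diagonal has {1,2} → 5.
Cell (r3,c3): row 3 has {3,5}; column 3 has {1,2,5}; the diagonal has {1,2,5} → 4.
Cell (r3,c4): row 3 has {3,4,5}; column 4 has {2} → 1.
Cell (r4,c4): row 4 has {1,2}; column 4 has {1,2}; the diagonal has {1,2,4,5} → 3.
Cell (r4,c5): row 4 has {1,2,3}; column 5 has {2,3,5} → 4.
Cell (r5,c2): row 5 has {2}; column 2 has {2,3,4,5} → 1.
Cell (r5,c3): row 5 has {1,2}; column 3 has {1,2,4,5} → 3.
Cell (r2,c4): row 2 has {2,3,5}; column 4 has {1,2,3} → 4.
Cell (r2,c5): row 2 has {2,3,4,5}; column 5 has {2,3,4,5} → 1.
Cell (r3,c1): row 3 has {1,3,4,5}; column 1 has {1,3} → 2.
Cell (r4,c1): row 4 has {1,2,3,4}; column 1 has {1,2,3} → 5.
Cell (r5,c1): row 5 has {1,2,3}; column 1 has {1,2,3,5} → 4.
Cell (r5,c4): row 5 has {1,2,3,4}; column 4 has {1,2,3,4} → 5.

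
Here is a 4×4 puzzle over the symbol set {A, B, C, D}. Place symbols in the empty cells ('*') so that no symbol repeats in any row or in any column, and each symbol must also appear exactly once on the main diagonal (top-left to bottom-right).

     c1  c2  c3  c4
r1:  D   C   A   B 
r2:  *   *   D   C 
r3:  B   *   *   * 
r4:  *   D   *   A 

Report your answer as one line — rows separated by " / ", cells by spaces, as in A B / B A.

D C A B / A B D C / B A C D / C D B A

(r2,c1) = A
(r2,c2) = B
(r3,c2) = A
(r3,c3) = C
(r3,c4) = D
(r4,c1) = C
(r4,c3) = B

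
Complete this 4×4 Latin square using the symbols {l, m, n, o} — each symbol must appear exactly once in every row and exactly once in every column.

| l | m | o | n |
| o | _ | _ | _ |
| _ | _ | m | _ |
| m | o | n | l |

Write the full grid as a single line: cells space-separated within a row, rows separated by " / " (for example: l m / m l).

(r2,c3) = l
(r2,c4) = m
(r3,c1) = n
(r3,c2) = l
(r3,c4) = o
(r2,c2) = n

l m o n / o n l m / n l m o / m o n l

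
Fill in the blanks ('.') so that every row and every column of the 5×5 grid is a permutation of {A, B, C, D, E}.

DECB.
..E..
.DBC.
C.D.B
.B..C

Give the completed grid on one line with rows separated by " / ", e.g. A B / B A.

D E C B A / B C E A D / A D B C E / C A D E B / E B A D C

(r1,c5) = A
(r2,c5) = D
(r3,c5) = E
(r4,c2) = A
(r4,c4) = E
(r5,c3) = A
(r5,c4) = D
(r2,c2) = C
(r2,c4) = A
(r3,c1) = A
(r5,c1) = E
(r2,c1) = B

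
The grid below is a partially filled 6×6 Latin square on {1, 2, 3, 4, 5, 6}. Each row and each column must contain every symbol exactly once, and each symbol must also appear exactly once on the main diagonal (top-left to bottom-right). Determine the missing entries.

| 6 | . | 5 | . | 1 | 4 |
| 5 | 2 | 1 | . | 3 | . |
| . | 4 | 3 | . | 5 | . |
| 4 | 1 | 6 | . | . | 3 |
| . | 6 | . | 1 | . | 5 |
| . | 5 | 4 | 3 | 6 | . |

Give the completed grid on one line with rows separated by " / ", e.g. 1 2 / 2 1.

Cell (r1,c2): row 1 has {1,4,5,6}; column 2 has {1,2,4,5,6} → 3.
Cell (r1,c4): row 1 has {1,3,4,5,6}; column 4 has {1,3} → 2.
Cell (r2,c6): row 2 has {1,2,3,5}; column 6 has {3,4,5} → 6.
Cell (r3,c4): row 3 has {3,4,5}; column 4 has {1,2,3} → 6.
Cell (r4,c4): row 4 has {1,3,4,6}; column 4 has {1,2,3,6}; the diagonal has {2,3,6} → 5.
Cell (r4,c5): row 4 has {1,3,4,5,6}; column 5 has {1,3,5,6} → 2.
Cell (r5,c3): row 5 has {1,5,6}; column 3 has {1,3,4,5,6} → 2.
Cell (r5,c5): row 5 has {1,2,5,6}; column 5 has {1,2,3,5,6}; the diagonal has {2,3,5,6} → 4.
Cell (r6,c6): row 6 has {3,4,5,6}; column 6 has {3,4,5,6}; the diagonal has {2,3,4,5,6} → 1.
Cell (r2,c4): row 2 has {1,2,3,5,6}; column 4 has {1,2,3,5,6} → 4.
Cell (r3,c6): row 3 has {3,4,5,6}; column 6 has {1,3,4,5,6} → 2.
Cell (r5,c1): row 5 has {1,2,4,5,6}; column 1 has {4,5,6} → 3.
Cell (r6,c1): row 6 has {1,3,4,5,6}; column 1 has {3,4,5,6} → 2.
Cell (r3,c1): row 3 has {2,3,4,5,6}; column 1 has {2,3,4,5,6} → 1.

6 3 5 2 1 4 / 5 2 1 4 3 6 / 1 4 3 6 5 2 / 4 1 6 5 2 3 / 3 6 2 1 4 5 / 2 5 4 3 6 1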